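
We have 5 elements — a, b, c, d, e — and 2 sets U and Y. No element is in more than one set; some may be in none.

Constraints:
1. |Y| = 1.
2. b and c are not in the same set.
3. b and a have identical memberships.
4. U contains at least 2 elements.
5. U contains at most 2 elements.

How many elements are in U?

2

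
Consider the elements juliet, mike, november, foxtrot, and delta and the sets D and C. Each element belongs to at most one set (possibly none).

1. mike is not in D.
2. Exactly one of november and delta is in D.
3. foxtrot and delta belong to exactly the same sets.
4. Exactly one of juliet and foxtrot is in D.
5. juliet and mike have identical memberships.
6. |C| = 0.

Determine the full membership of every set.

From (1): mike ∉ D.
(5): juliet matches mike: juliet ∉ D.
(6): C already has 0, so the rest are out.
(4) (exactly one): foxtrot ∈ D.
(3): delta matches foxtrot: delta ∈ D.
(2) (exactly one): november ∉ D.

D = {delta, foxtrot}; C = {}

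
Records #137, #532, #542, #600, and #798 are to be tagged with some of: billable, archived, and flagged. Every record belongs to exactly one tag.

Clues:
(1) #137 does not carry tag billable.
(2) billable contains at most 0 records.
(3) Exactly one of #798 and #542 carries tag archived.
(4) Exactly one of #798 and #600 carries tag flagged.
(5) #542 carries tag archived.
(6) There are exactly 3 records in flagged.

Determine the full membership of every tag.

billable = {}; archived = {#542, #600}; flagged = {#137, #532, #798}

From (1): #137 ∉ billable.
From (5): #542 ∈ archived.
(2): billable already has 0, so the rest are out.
(3) (exactly one): #798 ∉ archived.
Only one tag left: #798 ∈ flagged.
(4) (exactly one): #600 ∉ flagged.
(6): only 3 candidates remain for flagged, so all are in.
Only one tag left: #600 ∈ archived.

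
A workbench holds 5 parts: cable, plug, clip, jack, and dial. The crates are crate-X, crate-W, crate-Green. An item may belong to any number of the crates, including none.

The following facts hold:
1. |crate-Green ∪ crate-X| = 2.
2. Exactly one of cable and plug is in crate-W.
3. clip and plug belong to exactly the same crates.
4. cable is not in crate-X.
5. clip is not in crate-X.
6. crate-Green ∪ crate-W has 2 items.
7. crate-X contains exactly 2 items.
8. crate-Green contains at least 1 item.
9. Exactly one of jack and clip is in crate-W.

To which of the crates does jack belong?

jack: crate-Green, crate-W, crate-X

From (4): cable ∉ crate-X.
From (5): clip ∉ crate-X.
(3): plug matches clip: plug ∉ crate-X.
(7): only 2 candidates remain for crate-X, so all are in.
Suppose jack ∉ crate-W: no assignment then satisfies all the clues, so jack ∈ crate-W.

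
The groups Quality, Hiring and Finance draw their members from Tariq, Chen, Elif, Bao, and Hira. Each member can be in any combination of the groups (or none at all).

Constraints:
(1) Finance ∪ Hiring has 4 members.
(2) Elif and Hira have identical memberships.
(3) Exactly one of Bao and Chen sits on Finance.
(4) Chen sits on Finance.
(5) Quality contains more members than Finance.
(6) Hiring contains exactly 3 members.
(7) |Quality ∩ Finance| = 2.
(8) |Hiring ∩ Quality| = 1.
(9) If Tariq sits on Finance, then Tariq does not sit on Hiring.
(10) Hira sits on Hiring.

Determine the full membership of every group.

Quality = {Bao, Chen, Tariq}; Hiring = {Chen, Elif, Hira}; Finance = {Chen, Tariq}

From (4): Chen ∈ Finance.
From (10): Hira ∈ Hiring.
(2): Elif matches Hira: Elif ∈ Hiring.
(3) (exactly one): Bao ∉ Finance.
Suppose Tariq ∉ Quality: no assignment then satisfies all the clues, so Tariq ∈ Quality.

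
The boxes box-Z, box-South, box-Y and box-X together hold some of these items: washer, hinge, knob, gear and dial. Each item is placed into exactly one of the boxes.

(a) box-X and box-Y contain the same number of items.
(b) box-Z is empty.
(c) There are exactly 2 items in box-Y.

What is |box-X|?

2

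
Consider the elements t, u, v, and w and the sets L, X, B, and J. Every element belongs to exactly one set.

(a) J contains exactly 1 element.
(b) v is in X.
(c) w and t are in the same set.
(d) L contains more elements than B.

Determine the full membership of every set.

L = {t, w}; X = {v}; B = {}; J = {u}

From (b): v ∈ X.
Suppose t ∉ L: no assignment then satisfies all the clues, so t ∈ L.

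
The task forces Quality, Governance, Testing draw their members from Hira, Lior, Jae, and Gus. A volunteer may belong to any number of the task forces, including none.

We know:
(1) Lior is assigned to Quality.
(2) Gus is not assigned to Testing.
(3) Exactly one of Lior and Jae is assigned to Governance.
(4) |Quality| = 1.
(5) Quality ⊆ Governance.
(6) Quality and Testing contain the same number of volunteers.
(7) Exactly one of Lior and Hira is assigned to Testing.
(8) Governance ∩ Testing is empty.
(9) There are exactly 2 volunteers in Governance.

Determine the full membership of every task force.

Quality = {Lior}; Governance = {Gus, Lior}; Testing = {Hira}

From (1): Lior ∈ Quality.
From (2): Gus ∉ Testing.
(4): Quality already has 1, so the rest are out.
(5) with Lior ∈ Quality: Lior ∈ Governance.
(8) (disjoint): Lior ∉ Testing.
(3) (exactly one): Jae ∉ Governance.
(7) (exactly one): Hira ∈ Testing.
(8) (disjoint): Hira ∉ Governance.
(9): only 2 candidates remain for Governance, so all are in.
Suppose Jae ∈ Testing: no assignment then satisfies all the clues, so Jae ∉ Testing.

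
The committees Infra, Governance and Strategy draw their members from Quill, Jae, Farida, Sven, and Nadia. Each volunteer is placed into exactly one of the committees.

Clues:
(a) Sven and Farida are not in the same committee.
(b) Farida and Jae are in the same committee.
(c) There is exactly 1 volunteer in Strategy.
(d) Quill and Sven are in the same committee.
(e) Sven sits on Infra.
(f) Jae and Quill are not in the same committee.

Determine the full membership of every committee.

Infra = {Quill, Sven}; Governance = {Farida, Jae}; Strategy = {Nadia}

From (e): Sven ∈ Infra.
(a): Farida ∉ Infra.
(b): Jae matches Farida: Jae ∉ Infra.
(d): Quill matches Sven: Quill ∈ Infra.
Suppose Jae ∉ Governance: no assignment then satisfies all the clues, so Jae ∈ Governance.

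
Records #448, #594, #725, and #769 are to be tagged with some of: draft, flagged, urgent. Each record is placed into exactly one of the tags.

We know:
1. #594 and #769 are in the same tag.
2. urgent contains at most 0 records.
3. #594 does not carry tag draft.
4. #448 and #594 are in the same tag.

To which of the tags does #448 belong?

#448: flagged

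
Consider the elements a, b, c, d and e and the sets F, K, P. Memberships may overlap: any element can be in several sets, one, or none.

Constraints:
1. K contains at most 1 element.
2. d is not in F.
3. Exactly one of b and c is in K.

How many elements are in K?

1

From (2): d ∉ F.
Suppose a ∈ K: no assignment then satisfies all the clues, so a ∉ K.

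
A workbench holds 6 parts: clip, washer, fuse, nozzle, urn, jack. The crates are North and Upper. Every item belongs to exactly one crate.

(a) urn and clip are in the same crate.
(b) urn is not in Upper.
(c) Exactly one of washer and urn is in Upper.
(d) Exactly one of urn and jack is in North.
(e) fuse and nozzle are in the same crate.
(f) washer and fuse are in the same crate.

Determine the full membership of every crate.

From (b): urn ∉ Upper.
(a): clip matches urn: clip ∉ Upper.
(c) (exactly one): washer ∈ Upper.
(f): fuse matches washer: fuse ∉ North.
(f): fuse matches washer: fuse ∈ Upper.
Only one crate left: clip ∈ North.
Only one crate left: urn ∈ North.
(d) (exactly one): jack ∉ North.
(e): nozzle matches fuse: nozzle ∉ North.
(e): nozzle matches fuse: nozzle ∈ Upper.
Only one crate left: jack ∈ Upper.

North = {clip, urn}; Upper = {fuse, jack, nozzle, washer}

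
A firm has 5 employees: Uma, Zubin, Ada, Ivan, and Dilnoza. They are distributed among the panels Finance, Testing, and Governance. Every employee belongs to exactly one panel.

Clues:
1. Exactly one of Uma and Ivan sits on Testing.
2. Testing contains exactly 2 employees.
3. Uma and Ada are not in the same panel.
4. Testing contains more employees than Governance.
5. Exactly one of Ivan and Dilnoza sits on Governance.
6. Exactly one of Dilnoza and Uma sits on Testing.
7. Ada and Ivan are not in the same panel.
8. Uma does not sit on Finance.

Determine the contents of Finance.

Finance = {Ada, Dilnoza}

From (8): Uma ∉ Finance.
Suppose Zubin ∈ Finance: no assignment then satisfies all the clues, so Zubin ∉ Finance.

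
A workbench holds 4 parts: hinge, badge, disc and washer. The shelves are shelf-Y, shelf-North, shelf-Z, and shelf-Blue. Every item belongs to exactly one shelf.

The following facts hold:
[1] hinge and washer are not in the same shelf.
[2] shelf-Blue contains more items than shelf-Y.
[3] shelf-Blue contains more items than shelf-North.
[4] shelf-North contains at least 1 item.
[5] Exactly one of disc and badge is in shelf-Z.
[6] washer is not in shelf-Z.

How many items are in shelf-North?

From (6): washer ∉ shelf-Z.
Suppose hinge ∈ shelf-Y: no assignment then satisfies all the clues, so hinge ∉ shelf-Y.

1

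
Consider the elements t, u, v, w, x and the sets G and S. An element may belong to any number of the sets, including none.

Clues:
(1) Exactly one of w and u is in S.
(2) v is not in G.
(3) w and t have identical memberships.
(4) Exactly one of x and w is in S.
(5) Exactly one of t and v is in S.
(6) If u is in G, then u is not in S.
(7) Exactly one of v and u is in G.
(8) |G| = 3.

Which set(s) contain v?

v: none

From (2): v ∉ G.
(7) (exactly one): u ∈ G.
(6): u ∉ S.
(1) (exactly one): w ∈ S.
(3): t matches w: t ∈ S.
(4) (exactly one): x ∉ S.
(5) (exactly one): v ∉ S.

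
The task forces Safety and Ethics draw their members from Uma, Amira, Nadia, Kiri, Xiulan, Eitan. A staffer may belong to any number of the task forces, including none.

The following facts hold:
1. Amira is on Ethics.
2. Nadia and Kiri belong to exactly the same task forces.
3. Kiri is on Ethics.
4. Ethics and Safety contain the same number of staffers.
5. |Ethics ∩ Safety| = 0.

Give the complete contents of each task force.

Safety = {Eitan, Uma, Xiulan}; Ethics = {Amira, Kiri, Nadia}

From (1): Amira ∈ Ethics.
From (3): Kiri ∈ Ethics.
(2): Nadia matches Kiri: Nadia ∈ Ethics.
Suppose Uma ∉ Safety: no assignment then satisfies all the clues, so Uma ∈ Safety.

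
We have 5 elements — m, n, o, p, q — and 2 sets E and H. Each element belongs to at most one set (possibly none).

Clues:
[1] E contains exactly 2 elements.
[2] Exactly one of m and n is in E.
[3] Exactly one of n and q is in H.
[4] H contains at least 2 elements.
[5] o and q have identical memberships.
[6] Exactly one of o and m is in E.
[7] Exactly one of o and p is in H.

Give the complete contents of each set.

E = {m, p}; H = {o, q}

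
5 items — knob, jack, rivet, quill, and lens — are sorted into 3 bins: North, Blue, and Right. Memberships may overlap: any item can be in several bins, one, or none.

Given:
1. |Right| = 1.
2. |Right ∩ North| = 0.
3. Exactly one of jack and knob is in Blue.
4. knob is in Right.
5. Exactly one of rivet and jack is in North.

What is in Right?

From (4): knob ∈ Right.
(1): Right already has 1, so the rest are out.

Right = {knob}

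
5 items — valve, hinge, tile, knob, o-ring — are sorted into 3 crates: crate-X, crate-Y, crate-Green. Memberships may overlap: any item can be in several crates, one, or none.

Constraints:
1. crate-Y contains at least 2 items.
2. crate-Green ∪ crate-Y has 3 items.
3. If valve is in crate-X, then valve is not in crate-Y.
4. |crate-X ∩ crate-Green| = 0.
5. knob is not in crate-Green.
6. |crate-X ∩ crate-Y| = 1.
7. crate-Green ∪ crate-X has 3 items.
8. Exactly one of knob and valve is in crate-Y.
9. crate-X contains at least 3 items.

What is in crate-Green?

crate-Green = {}

From (5): knob ∉ crate-Green.
Suppose valve ∈ crate-Green: no assignment then satisfies all the clues, so valve ∉ crate-Green.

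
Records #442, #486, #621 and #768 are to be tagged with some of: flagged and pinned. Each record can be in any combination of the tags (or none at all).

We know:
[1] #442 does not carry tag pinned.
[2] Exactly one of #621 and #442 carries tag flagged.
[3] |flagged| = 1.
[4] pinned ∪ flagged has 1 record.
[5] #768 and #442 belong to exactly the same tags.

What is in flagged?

flagged = {#621}

From (1): #442 ∉ pinned.
(5): #768 matches #442: #768 ∉ pinned.
Suppose #442 ∈ flagged: no assignment then satisfies all the clues, so #442 ∉ flagged.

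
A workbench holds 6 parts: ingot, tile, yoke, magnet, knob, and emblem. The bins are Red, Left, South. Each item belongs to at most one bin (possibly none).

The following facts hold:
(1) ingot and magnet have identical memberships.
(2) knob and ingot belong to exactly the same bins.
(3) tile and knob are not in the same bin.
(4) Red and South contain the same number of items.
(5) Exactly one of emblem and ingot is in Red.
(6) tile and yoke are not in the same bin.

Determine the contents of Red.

Red = {emblem}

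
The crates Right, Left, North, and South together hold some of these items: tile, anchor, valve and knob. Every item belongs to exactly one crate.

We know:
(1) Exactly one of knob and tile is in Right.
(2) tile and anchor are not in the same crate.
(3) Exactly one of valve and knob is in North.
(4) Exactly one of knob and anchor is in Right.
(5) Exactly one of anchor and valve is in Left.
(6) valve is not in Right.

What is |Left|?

1

From (6): valve ∉ Right.
Suppose tile ∈ Right: no assignment then satisfies all the clues, so tile ∉ Right.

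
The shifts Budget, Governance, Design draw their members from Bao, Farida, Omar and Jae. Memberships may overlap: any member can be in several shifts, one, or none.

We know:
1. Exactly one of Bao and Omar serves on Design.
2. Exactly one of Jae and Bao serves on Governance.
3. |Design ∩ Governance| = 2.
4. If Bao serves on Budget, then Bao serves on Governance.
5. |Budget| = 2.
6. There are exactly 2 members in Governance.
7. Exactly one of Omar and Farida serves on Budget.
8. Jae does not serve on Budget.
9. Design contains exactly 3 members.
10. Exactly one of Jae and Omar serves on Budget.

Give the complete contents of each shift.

Budget = {Bao, Omar}; Governance = {Bao, Farida}; Design = {Bao, Farida, Jae}

From (8): Jae ∉ Budget.
(10) (exactly one): Omar ∈ Budget.
(7) (exactly one): Farida ∉ Budget.
(5): only 2 candidates remain for Budget, so all are in.
(4): Bao ∈ Governance.
(2) (exactly one): Jae ∉ Governance.
Suppose Bao ∉ Design: no assignment then satisfies all the clues, so Bao ∈ Design.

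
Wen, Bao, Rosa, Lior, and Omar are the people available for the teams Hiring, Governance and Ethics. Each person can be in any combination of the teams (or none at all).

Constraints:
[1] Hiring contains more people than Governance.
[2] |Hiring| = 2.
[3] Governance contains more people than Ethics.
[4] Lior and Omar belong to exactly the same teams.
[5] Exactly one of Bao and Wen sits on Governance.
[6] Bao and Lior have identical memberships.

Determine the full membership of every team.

Hiring = {Rosa, Wen}; Governance = {Wen}; Ethics = {}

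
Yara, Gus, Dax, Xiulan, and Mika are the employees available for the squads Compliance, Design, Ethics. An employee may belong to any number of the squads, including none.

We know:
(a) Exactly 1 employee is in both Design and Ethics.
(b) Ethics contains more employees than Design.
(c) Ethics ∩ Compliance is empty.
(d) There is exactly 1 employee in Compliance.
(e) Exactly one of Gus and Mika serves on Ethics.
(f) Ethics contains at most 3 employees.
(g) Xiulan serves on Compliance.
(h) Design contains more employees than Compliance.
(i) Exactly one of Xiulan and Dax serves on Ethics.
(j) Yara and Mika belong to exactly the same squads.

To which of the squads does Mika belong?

Mika: Ethics

From (g): Xiulan ∈ Compliance.
(c) (disjoint): Xiulan ∉ Ethics.
(d): Compliance already has 1, so the rest are out.
(i) (exactly one): Dax ∈ Ethics.
Suppose Mika ∈ Design: no assignment then satisfies all the clues, so Mika ∉ Design.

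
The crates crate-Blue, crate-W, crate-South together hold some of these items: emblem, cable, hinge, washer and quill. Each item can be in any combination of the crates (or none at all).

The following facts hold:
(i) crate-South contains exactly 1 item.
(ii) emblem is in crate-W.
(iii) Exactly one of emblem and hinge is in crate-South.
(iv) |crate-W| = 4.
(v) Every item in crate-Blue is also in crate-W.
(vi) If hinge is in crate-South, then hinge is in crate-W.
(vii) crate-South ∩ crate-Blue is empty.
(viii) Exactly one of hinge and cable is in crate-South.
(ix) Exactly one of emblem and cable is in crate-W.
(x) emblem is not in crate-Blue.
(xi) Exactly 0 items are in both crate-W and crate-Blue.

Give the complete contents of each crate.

crate-Blue = {}; crate-W = {emblem, hinge, quill, washer}; crate-South = {hinge}

From (ii): emblem ∈ crate-W.
From (x): emblem ∉ crate-Blue.
(ix) (exactly one): cable ∉ crate-W.
(iv): only 4 candidates remain for crate-W, so all are in.
(v) contrapositive: cable ∉ crate-Blue.
Suppose emblem ∈ crate-South: no assignment then satisfies all the clues, so emblem ∉ crate-South.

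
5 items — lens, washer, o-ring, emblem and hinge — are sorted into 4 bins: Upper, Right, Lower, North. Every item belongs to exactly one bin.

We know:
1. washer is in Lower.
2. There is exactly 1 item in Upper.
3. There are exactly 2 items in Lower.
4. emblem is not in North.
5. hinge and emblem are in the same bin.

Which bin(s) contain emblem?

emblem: Right

From (1): washer ∈ Lower.
From (4): emblem ∉ North.
(5): hinge matches emblem: hinge ∉ North.
Suppose emblem ∈ Upper: no assignment then satisfies all the clues, so emblem ∉ Upper.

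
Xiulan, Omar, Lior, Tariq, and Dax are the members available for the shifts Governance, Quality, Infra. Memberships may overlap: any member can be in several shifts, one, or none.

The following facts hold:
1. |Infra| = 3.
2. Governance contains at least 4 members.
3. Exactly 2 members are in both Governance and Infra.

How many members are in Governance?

4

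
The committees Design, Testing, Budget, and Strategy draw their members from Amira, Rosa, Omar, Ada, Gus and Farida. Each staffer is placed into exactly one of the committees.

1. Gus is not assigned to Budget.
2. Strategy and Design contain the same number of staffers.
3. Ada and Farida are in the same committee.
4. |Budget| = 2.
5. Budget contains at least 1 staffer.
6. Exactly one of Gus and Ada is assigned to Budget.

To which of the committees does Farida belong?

From (1): Gus ∉ Budget.
(6) (exactly one): Ada ∈ Budget.
(3): Farida matches Ada: Farida ∉ Design.
(3): Farida matches Ada: Farida ∉ Testing.
(3): Farida matches Ada: Farida ∈ Budget.
(4): Budget already has 2, so the rest are out.

Farida: Budget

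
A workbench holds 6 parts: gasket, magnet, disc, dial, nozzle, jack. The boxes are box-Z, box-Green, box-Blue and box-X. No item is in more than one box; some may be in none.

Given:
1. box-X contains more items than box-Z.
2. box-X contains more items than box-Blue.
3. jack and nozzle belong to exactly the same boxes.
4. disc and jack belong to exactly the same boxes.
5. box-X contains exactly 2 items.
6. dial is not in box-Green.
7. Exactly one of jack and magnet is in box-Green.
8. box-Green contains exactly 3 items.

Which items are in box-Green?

From (6): dial ∉ box-Green.
Suppose gasket ∈ box-Green: no assignment then satisfies all the clues, so gasket ∉ box-Green.

box-Green = {disc, jack, nozzle}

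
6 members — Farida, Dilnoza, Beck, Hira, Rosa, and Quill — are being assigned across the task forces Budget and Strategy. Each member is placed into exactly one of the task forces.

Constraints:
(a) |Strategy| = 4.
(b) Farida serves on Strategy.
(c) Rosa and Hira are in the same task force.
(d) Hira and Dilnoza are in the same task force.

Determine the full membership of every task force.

Budget = {Beck, Quill}; Strategy = {Dilnoza, Farida, Hira, Rosa}

From (b): Farida ∈ Strategy.
Suppose Dilnoza ∈ Budget: no assignment then satisfies all the clues, so Dilnoza ∉ Budget.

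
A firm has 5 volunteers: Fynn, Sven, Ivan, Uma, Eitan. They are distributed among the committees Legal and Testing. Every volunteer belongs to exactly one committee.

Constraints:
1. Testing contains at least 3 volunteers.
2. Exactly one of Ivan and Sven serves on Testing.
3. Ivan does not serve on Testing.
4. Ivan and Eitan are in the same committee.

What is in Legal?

From (3): Ivan ∉ Testing.
(2) (exactly one): Sven ∈ Testing.
(4): Eitan matches Ivan: Eitan ∉ Testing.
Only one committee left: Ivan ∈ Legal.
Only one committee left: Eitan ∈ Legal.
(1): only 3 candidates remain for Testing, so all are in.

Legal = {Eitan, Ivan}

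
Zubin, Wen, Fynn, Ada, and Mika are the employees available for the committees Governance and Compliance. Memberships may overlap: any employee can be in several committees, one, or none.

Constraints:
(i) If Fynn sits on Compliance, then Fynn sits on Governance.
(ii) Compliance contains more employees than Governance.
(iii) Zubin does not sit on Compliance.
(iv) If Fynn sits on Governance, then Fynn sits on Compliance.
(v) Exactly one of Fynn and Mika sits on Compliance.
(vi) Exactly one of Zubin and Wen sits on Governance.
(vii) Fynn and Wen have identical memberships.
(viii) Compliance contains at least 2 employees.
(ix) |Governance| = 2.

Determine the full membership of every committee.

Governance = {Fynn, Wen}; Compliance = {Ada, Fynn, Wen}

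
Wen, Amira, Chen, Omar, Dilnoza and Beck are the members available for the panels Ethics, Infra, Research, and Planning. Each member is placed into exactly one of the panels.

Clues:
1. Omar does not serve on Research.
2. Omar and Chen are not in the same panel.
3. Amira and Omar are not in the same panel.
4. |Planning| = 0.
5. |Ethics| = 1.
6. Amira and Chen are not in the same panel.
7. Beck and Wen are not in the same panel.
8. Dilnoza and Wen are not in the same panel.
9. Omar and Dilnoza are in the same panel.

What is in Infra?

Infra = {Beck, Dilnoza, Omar}

From (1): Omar ∉ Research.
(4): Planning already has 0, so the rest are out.
(9): Dilnoza matches Omar: Dilnoza ∉ Research.
Suppose Wen ∈ Infra: no assignment then satisfies all the clues, so Wen ∉ Infra.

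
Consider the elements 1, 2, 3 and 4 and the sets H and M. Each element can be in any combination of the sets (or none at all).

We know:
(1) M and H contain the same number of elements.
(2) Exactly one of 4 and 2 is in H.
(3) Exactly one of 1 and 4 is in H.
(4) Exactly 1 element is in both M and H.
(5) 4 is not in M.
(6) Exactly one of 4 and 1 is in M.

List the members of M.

M = {1, 3}

From (5): 4 ∉ M.
(6) (exactly one): 1 ∈ M.
Suppose 2 ∈ M: no assignment then satisfies all the clues, so 2 ∉ M.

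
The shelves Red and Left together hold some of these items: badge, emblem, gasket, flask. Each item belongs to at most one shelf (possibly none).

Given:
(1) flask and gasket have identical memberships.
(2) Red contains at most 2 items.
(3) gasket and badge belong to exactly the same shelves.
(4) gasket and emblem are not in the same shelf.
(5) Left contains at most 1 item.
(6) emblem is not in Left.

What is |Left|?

0

From (6): emblem ∉ Left.
Suppose badge ∈ Red: no assignment then satisfies all the clues, so badge ∉ Red.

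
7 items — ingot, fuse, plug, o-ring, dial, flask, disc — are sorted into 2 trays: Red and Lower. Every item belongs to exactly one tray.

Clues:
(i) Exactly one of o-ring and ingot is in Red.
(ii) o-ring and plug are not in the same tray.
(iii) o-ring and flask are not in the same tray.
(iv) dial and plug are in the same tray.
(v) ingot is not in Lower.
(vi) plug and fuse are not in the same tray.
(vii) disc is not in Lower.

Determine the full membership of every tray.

Red = {dial, disc, flask, ingot, plug}; Lower = {fuse, o-ring}

From (v): ingot ∉ Lower.
From (vii): disc ∉ Lower.
Only one tray left: ingot ∈ Red.
Only one tray left: disc ∈ Red.
(i) (exactly one): o-ring ∉ Red.
Only one tray left: o-ring ∈ Lower.
(ii): plug ∉ Lower.
(iii): flask ∉ Lower.
(iv): dial matches plug: dial ∉ Lower.
Only one tray left: plug ∈ Red.
Only one tray left: dial ∈ Red.
Only one tray left: fuse ∈ Lower.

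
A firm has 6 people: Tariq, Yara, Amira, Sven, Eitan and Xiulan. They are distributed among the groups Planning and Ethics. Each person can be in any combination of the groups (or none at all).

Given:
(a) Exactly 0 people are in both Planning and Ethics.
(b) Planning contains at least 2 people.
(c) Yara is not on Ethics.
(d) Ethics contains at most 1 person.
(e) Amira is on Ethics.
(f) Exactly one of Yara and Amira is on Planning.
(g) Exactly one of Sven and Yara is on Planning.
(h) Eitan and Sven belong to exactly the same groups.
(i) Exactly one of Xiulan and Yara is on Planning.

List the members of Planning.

Planning = {Tariq, Yara}

From (c): Yara ∉ Ethics.
From (e): Amira ∈ Ethics.
(d): Ethics already has 1, so the rest are out.
Suppose Tariq ∉ Planning: no assignment then satisfies all the clues, so Tariq ∈ Planning.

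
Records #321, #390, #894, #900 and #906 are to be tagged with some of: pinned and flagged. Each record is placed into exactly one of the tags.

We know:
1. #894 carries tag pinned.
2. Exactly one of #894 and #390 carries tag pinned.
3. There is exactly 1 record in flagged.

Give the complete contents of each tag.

From (1): #894 ∈ pinned.
(2) (exactly one): #390 ∉ pinned.
Only one tag left: #390 ∈ flagged.
(3): flagged already has 1, so the rest are out.
Only one tag left: #321 ∈ pinned.
Only one tag left: #900 ∈ pinned.
Only one tag left: #906 ∈ pinned.

pinned = {#321, #894, #900, #906}; flagged = {#390}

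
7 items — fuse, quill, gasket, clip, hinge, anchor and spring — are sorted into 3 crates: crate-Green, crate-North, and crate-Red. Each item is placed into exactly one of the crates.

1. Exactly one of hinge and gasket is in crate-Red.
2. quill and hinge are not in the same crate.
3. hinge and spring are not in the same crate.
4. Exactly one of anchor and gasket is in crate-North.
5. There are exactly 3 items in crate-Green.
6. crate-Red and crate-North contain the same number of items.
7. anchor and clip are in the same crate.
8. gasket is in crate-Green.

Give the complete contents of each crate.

crate-Green = {gasket, quill, spring}; crate-North = {anchor, clip}; crate-Red = {fuse, hinge}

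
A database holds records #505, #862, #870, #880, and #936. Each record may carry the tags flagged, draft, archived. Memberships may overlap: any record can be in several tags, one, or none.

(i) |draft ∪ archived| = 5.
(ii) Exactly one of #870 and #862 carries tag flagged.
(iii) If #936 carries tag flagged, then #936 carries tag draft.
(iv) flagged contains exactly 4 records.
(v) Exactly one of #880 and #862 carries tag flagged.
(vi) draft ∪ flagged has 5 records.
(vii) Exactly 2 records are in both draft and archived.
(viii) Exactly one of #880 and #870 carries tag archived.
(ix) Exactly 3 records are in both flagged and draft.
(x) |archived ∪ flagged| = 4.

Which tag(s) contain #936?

#936: archived, draft, flagged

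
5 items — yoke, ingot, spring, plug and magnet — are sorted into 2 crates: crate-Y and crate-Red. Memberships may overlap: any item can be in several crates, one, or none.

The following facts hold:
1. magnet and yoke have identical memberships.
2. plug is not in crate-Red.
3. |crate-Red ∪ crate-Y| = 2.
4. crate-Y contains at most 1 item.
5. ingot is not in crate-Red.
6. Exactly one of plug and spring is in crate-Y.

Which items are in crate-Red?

crate-Red = {spring}

From (2): plug ∉ crate-Red.
From (5): ingot ∉ crate-Red.
Suppose yoke ∈ crate-Red: no assignment then satisfies all the clues, so yoke ∉ crate-Red.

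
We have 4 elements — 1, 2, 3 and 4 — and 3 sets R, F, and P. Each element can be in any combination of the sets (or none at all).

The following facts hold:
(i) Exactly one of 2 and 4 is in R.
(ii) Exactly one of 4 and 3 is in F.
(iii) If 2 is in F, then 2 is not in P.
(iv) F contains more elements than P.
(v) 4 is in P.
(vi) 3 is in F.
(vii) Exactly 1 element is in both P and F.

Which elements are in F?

F = {1, 2, 3}

From (v): 4 ∈ P.
From (vi): 3 ∈ F.
(ii) (exactly one): 4 ∉ F.
Suppose 1 ∉ F: no assignment then satisfies all the clues, so 1 ∈ F.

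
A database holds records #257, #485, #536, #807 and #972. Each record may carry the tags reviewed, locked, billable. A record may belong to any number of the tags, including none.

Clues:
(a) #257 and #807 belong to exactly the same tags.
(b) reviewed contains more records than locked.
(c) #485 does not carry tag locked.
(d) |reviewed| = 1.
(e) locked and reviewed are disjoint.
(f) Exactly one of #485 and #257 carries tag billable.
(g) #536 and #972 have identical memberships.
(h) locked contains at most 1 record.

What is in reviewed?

reviewed = {#485}

From (c): #485 ∉ locked.
Suppose #257 ∈ reviewed: no assignment then satisfies all the clues, so #257 ∉ reviewed.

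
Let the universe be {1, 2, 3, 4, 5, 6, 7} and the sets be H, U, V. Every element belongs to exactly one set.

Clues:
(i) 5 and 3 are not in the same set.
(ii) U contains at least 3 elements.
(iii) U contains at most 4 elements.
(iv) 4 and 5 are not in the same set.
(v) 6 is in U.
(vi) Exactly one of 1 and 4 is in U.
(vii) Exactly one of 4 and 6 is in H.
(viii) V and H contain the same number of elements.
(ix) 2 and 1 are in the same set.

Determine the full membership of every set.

H = {3, 4}; U = {1, 2, 6}; V = {5, 7}

From (v): 6 ∈ U.
(vii) (exactly one): 4 ∈ H.
(iv): 5 ∉ H.
(vi) (exactly one): 1 ∈ U.
(ix): 2 matches 1: 2 ∉ H.
(ix): 2 matches 1: 2 ∈ U.
Suppose 3 ∉ H: no assignment then satisfies all the clues, so 3 ∈ H.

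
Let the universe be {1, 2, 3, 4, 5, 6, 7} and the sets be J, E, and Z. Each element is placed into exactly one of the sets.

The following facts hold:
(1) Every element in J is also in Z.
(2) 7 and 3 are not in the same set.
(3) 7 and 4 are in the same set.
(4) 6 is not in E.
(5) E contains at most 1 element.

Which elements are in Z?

Z = {1, 2, 4, 5, 6, 7}

From (4): 6 ∉ E.
Suppose 1 ∉ Z: no assignment then satisfies all the clues, so 1 ∈ Z.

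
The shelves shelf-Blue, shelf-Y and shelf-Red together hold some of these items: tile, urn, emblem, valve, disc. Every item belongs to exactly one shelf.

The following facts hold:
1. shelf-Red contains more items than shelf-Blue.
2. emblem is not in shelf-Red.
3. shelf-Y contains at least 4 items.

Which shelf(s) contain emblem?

emblem: shelf-Y

From (2): emblem ∉ shelf-Red.
Suppose emblem ∈ shelf-Blue: no assignment then satisfies all the clues, so emblem ∉ shelf-Blue.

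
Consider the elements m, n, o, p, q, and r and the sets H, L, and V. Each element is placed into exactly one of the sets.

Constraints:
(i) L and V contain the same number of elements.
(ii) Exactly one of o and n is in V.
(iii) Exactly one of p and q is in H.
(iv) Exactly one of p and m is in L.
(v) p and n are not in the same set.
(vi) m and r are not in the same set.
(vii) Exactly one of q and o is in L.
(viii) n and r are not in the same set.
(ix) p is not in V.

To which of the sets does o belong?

From (ix): p ∉ V.
Suppose o ∈ H: no assignment then satisfies all the clues, so o ∉ H.

o: L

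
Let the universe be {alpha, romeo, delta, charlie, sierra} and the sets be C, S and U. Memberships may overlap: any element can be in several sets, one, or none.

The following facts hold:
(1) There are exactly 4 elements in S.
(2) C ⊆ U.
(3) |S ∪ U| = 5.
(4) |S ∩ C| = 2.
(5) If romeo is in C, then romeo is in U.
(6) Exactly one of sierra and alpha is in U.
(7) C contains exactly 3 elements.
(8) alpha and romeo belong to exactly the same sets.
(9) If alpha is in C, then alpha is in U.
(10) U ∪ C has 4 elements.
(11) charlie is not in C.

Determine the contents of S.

S = {alpha, charlie, romeo, sierra}

From (11): charlie ∉ C.
Suppose alpha ∉ S: no assignment then satisfies all the clues, so alpha ∈ S.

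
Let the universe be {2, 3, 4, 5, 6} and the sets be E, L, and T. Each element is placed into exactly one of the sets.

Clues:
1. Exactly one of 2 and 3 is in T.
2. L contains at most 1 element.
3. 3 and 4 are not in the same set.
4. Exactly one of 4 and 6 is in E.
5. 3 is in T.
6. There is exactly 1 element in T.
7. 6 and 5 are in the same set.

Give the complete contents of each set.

E = {2, 5, 6}; L = {4}; T = {3}

From (5): 3 ∈ T.
(1) (exactly one): 2 ∉ T.
(3): 4 ∉ T.
(6): T already has 1, so the rest are out.
Suppose 2 ∉ E: no assignment then satisfies all the clues, so 2 ∈ E.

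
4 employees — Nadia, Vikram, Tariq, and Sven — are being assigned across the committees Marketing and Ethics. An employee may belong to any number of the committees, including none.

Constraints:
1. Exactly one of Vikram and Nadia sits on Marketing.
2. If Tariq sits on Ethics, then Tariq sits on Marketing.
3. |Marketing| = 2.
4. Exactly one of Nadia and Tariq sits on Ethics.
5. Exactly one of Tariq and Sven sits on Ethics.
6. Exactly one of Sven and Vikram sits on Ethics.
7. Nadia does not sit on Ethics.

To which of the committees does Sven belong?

Sven: none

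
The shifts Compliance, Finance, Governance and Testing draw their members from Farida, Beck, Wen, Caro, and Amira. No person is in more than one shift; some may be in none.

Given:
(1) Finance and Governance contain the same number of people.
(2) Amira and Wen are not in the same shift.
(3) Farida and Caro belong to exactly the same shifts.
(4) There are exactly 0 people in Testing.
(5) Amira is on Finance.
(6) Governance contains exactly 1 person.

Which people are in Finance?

Finance = {Amira}

From (5): Amira ∈ Finance.
(2): Wen ∉ Finance.
(4): Testing already has 0, so the rest are out.
Suppose Farida ∈ Finance: no assignment then satisfies all the clues, so Farida ∉ Finance.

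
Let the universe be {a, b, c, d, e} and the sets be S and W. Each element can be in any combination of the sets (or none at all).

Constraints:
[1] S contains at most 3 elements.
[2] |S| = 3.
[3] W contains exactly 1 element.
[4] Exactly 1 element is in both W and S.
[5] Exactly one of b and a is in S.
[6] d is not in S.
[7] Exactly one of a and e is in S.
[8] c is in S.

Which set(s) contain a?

a: none

From (6): d ∉ S.
From (8): c ∈ S.
Suppose a ∈ S: no assignment then satisfies all the clues, so a ∉ S.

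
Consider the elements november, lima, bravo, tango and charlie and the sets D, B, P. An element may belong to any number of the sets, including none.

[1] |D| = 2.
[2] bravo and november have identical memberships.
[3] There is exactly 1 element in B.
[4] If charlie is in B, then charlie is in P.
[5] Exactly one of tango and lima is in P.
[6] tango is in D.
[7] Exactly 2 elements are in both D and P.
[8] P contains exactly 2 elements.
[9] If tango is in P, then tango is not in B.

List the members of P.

P = {charlie, tango}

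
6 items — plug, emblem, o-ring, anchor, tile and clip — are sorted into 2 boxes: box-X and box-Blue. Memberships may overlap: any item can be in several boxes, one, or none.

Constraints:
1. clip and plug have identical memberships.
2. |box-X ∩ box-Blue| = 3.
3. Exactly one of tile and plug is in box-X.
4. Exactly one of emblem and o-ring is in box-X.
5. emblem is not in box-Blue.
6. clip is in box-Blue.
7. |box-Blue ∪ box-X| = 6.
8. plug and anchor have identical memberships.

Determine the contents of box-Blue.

box-Blue = {anchor, clip, o-ring, plug, tile}

From (5): emblem ∉ box-Blue.
From (6): clip ∈ box-Blue.
(1): plug matches clip: plug ∈ box-Blue.
(8): anchor matches plug: anchor ∈ box-Blue.
Suppose o-ring ∉ box-Blue: no assignment then satisfies all the clues, so o-ring ∈ box-Blue.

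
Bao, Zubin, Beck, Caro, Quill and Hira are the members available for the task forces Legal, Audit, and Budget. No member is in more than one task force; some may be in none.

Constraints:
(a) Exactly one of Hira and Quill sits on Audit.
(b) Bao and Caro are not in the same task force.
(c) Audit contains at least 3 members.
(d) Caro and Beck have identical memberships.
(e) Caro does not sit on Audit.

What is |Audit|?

3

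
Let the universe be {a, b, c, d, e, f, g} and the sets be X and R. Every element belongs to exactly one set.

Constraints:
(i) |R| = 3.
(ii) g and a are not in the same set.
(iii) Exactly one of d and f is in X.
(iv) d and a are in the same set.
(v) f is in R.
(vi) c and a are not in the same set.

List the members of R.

R = {c, f, g}

From (v): f ∈ R.
(iii) (exactly one): d ∈ X.
(iv): a matches d: a ∈ X.
(vi): c ∉ X.
Only one set left: c ∈ R.
(ii): g ∉ X.
Only one set left: g ∈ R.
(i): R already has 3, so the rest are out.
Only one set left: b ∈ X.
Only one set left: e ∈ X.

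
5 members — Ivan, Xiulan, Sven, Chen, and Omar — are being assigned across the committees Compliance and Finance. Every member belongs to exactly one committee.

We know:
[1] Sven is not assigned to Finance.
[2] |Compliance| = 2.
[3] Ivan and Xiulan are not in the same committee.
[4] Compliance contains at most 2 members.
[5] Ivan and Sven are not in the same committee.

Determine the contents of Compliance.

Compliance = {Sven, Xiulan}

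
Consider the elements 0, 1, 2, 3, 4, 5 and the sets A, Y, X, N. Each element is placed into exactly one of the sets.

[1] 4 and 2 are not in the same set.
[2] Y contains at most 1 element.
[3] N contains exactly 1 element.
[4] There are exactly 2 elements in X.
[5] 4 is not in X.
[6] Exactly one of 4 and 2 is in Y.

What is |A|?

From (5): 4 ∉ X.
Suppose 0 ∈ Y: no assignment then satisfies all the clues, so 0 ∉ Y.

2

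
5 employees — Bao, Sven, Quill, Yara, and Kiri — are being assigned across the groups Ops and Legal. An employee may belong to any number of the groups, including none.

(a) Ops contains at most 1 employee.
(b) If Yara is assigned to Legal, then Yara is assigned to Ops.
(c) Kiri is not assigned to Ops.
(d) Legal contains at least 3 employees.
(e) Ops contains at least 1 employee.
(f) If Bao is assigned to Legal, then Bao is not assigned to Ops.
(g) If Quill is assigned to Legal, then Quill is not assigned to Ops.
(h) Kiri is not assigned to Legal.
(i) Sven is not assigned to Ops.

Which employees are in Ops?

Ops = {Yara}

From (c): Kiri ∉ Ops.
From (h): Kiri ∉ Legal.
From (i): Sven ∉ Ops.
Suppose Bao ∈ Ops: no assignment then satisfies all the clues, so Bao ∉ Ops.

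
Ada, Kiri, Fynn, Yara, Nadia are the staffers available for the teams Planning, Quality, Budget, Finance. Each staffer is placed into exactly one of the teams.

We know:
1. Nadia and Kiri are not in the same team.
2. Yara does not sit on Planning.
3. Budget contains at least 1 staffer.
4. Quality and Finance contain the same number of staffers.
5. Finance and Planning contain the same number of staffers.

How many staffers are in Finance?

1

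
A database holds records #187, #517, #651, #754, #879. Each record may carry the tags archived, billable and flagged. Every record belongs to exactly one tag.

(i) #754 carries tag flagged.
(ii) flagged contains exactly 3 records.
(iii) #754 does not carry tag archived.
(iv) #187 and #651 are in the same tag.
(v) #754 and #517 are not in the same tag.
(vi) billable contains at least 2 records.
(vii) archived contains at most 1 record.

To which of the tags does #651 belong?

#651: flagged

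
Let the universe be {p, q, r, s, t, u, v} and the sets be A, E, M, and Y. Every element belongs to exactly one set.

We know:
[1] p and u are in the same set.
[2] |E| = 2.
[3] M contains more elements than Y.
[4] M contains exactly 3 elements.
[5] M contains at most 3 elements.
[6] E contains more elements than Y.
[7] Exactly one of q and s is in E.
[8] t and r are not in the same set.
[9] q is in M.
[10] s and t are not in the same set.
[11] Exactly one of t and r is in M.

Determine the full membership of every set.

A = {p, u}; E = {r, s}; M = {q, t, v}; Y = {}

From (9): q ∈ M.
(7) (exactly one): s ∈ E.
(10): t ∉ E.
Suppose p ∉ A: no assignment then satisfies all the clues, so p ∈ A.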